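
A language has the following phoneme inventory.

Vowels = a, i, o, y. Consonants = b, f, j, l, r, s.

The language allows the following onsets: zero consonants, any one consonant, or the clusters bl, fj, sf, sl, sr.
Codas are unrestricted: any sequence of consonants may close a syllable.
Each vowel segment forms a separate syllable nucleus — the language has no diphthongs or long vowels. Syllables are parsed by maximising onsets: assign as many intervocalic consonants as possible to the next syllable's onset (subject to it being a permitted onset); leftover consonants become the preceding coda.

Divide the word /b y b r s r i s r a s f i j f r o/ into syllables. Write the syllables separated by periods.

Vowels present: y, i, a, i, o; each is a nucleus, giving 5 syllables.
V1 /y/ – V2 /i/: /brsr/; trying suffixes from longest down, /sr/ is the first permitted one, so coda /br/ | onset /sr/.
V2 /i/ – V3 /a/: /sr/ is a licit onset in full, so it all attaches to the next syllable.
V3 /a/ – V4 /i/: /sf/ — entire cluster is a permitted onset → onset /sf/, coda ∅.
V4 /i/ – V5 /o/: /jfr/ — longest licit onset from the right is /r/, leaving /jf/ as coda.

bybr.sri.sra.sfijf.ro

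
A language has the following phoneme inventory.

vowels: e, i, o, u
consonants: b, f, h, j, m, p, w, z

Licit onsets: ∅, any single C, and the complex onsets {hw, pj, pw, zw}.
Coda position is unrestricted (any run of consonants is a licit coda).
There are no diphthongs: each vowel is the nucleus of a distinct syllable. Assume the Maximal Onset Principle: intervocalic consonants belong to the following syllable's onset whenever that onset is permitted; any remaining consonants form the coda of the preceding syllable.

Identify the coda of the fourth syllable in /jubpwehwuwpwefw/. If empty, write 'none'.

The vowels are u, e, u, e — 4 nuclei, so 4 syllables.
σ1/σ2 boundary: /bpw/ splits as /b/ + /pw/ (/pw/ is the longest suffix that is a licit onset).
σ2/σ3 boundary: /hw/ is a licit onset in full, so it all attaches to the next syllable.
σ3/σ4 boundary: cluster /wpw/ — the longest permitted-onset suffix is /pw/; onset = /pw/, preceding coda = /w/.
So the parse is jub.pwe.hwuw.pwefw.
Syllable 4 is /pwefw/: onset /pw/, nucleus /e/, coda /fw/.

fw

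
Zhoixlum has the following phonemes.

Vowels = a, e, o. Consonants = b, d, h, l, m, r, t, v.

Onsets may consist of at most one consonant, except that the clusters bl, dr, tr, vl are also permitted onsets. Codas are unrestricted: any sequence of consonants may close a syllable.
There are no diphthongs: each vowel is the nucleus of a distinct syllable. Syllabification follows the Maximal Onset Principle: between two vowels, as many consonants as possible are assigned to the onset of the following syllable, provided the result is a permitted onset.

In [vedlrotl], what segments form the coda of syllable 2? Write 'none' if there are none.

Vowels present: e, o; each is a nucleus, giving 2 syllables.
V1 /e/ – V2 /o/: /dlr/ — longest licit onset from the right is /r/, leaving /dl/ as coda.
Putting it together: vedl.rotl.
Syllable 2 is /rotl/: onset /r/, nucleus /o/, coda /tl/.

tl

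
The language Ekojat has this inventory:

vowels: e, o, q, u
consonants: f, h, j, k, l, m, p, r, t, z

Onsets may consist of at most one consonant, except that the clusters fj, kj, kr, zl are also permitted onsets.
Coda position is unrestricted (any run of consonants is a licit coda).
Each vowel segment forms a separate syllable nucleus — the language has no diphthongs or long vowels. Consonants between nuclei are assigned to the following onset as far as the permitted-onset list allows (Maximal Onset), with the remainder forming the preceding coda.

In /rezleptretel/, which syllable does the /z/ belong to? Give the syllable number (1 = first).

The vowels are e, e, e, e — 4 nuclei, so 4 syllables.
σ1/σ2 boundary: /zl/ is a licit onset in full, so it all attaches to the next syllable.
σ2/σ3 boundary: cluster /ptr/ — the longest permitted-onset suffix is /r/; onset = /r/, preceding coda = /pt/.
σ3/σ4 boundary: just /t/ — single C goes to the following onset.
So the parse is re.zlept.re.tel.
The /z/ is in the onset of syllable 2 (/zlept/).

2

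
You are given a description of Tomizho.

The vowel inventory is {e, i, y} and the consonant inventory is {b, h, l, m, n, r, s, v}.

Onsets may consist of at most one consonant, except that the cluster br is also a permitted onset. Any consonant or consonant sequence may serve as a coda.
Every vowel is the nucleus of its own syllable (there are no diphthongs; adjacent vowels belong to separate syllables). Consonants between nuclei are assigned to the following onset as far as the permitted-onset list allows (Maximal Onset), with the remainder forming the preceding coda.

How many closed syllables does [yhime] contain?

0

Nuclei (vowels): y, i, e → 3 syllables.
/y…i/ gap (V1→V2): just /h/ — single C goes to the following onset.
/i…e/ gap (V2→V3): /m/ → onset of the next syllable (single consonants are always licit onsets).
Result: y.hi.me.
Classifying each syllable: /y/ (open), /hi/ (open), /me/ (open).
Closed syllables: 0.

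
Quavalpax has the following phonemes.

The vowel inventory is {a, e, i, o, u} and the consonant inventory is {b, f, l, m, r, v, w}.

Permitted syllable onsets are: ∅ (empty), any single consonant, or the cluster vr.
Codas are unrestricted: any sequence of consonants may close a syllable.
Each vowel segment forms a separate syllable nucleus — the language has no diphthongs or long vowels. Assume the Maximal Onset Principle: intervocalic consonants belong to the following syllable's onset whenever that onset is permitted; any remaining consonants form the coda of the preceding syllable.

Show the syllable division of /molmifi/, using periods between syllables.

The vowels are o, i, i — 3 nuclei, so 3 syllables.
/o…i/ gap (V1→V2): /lm/; trying suffixes from longest down, /m/ is the first permitted one, so coda /l/ | onset /m/.
/i…i/ gap (V2→V3): /f/ → onset of the next syllable (single consonants are always licit onsets).

mol.mi.fi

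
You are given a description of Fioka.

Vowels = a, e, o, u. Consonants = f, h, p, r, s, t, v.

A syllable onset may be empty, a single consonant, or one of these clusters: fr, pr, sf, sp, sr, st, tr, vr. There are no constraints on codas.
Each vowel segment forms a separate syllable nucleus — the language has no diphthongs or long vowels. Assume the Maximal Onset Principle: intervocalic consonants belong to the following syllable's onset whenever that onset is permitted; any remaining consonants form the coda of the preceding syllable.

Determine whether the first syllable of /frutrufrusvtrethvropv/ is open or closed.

The vowels are u, u, u, e, o — 5 nuclei, so 5 syllables.
Between /u/ (V1) and /u/ (V2): /tr/ — entire cluster is a permitted onset → onset /tr/, coda ∅.
Between /u/ (V2) and /u/ (V3): /fr/ is a licit onset in full, so it all attaches to the next syllable.
Between /u/ (V3) and /e/ (V4): cluster /svtr/ — the longest permitted-onset suffix is /tr/; onset = /tr/, preceding coda = /sv/.
Between /e/ (V4) and /o/ (V5): /thvr/ splits as /th/ + /vr/ (/vr/ is the longest suffix that is a licit onset).
Syllabification: fru.tru.frusv.treth.vropv.
Syllable 1 is /fru/; it ends in its nucleus with no coda, so it is open.

open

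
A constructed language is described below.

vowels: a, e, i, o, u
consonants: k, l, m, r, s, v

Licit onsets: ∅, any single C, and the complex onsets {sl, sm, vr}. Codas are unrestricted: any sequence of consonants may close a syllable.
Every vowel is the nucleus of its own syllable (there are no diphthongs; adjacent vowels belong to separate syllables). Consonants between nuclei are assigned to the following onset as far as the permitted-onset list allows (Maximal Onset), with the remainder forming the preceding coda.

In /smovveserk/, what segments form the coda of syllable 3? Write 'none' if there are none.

The vowels are o, e, e — 3 nuclei, so 3 syllables.
V1 /o/ – V2 /e/: /vv/ — longest licit onset from the right is /v/, leaving /v/ as coda.
V2 /e/ – V3 /e/: /s/ is a single consonant, so it becomes the next onset.
Result: smov.ve.serk.
Syllable 3 is /serk/: onset /s/, nucleus /e/, coda /rk/.

rk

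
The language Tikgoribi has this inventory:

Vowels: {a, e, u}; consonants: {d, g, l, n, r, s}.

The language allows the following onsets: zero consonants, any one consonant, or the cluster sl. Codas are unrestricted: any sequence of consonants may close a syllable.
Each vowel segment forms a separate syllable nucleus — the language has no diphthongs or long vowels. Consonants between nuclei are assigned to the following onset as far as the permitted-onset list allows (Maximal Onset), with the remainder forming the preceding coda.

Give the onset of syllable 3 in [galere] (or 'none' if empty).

r

The vowels are a, e, e — 3 nuclei, so 3 syllables.
V1 /a/ – V2 /e/: /l/ is a single consonant, so it becomes the next onset.
V2 /e/ – V3 /e/: /r/ → onset of the next syllable (single consonants are always licit onsets).
So the parse is ga.le.re.
Syllable 3 is /re/: onset /r/, nucleus /e/, coda ∅.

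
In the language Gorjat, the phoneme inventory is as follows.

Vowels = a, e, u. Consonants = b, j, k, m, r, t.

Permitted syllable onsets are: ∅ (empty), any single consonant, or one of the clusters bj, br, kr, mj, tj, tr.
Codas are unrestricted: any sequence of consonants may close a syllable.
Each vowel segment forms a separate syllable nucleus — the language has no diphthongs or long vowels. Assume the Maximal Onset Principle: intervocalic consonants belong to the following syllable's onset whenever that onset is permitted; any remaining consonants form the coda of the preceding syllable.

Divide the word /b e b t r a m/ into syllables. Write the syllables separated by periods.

The vowels are e, a — 2 nuclei, so 2 syllables.
σ1/σ2 boundary: cluster /btr/ — the longest permitted-onset suffix is /tr/; onset = /tr/, preceding coda = /b/.

beb.tram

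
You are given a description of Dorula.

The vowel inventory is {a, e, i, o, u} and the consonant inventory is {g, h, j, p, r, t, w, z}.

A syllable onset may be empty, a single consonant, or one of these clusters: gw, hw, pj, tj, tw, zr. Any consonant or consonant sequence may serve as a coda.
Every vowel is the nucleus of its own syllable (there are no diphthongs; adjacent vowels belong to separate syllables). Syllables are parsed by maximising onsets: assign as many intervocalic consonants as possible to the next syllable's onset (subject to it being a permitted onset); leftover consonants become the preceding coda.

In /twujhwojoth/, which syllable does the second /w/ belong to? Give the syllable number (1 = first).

Vowels present: u, o, o; each is a nucleus, giving 3 syllables.
Between /u/ (V1) and /o/ (V2): /jhw/ splits as /j/ + /hw/ (/hw/ is the longest suffix that is a licit onset).
Between /o/ (V2) and /o/ (V3): just /j/ — single C goes to the following onset.
So the parse is twuj.hwo.joth.
The second /w/ is in the onset of syllable 2 (/hwo/).

2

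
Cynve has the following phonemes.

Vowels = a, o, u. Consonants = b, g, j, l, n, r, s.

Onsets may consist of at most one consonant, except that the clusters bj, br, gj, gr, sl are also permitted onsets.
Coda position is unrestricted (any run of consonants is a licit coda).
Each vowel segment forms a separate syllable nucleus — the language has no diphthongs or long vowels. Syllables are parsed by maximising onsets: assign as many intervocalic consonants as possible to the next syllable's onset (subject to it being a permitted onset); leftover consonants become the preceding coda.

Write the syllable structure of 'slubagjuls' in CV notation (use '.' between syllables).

Vowels present: u, a, u; each is a nucleus, giving 3 syllables.
Between /u/ (V1) and /a/ (V2): /b/ is a single consonant, so it becomes the next onset.
Between /a/ (V2) and /u/ (V3): /gj/ — entire cluster is a permitted onset → onset /gj/, coda ∅.
Syllabification: slu.ba.gjuls.
Mapping each syllable to C/V: /slu/ → CCV, /ba/ → CV, /gjuls/ → CCVCC.

CCV.CV.CCVCC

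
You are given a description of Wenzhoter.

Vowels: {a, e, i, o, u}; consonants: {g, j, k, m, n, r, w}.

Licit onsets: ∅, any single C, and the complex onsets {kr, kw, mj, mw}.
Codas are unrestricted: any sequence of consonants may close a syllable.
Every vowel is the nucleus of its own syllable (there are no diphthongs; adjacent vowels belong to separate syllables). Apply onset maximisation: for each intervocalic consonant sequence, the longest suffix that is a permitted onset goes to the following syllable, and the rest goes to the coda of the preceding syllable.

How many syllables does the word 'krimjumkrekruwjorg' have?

5

Nuclei (vowels): i, u, e, u, o → 5 syllables.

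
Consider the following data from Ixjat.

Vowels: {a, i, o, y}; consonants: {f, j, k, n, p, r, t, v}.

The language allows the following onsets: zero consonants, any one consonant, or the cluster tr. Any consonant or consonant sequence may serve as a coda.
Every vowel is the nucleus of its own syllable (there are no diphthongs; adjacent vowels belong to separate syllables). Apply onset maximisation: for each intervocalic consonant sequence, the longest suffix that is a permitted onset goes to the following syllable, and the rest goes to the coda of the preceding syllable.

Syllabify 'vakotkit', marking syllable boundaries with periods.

va.kot.kit

Vowels present: a, o, i; each is a nucleus, giving 3 syllables.
σ1/σ2 boundary: /k/ is a single consonant, so it becomes the next onset.
σ2/σ3 boundary: /tk/ splits as /t/ + /k/ (/k/ is the longest suffix that is a licit onset).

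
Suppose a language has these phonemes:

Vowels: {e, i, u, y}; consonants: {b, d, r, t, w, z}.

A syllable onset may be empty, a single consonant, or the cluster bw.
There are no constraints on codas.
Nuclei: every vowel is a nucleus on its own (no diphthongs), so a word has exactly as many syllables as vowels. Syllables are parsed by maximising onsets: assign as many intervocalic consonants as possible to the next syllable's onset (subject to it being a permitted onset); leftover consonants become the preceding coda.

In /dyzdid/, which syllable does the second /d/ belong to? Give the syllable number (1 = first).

The vowels are y, i — 2 nuclei, so 2 syllables.
σ1/σ2 boundary: /zd/ — longest licit onset from the right is /d/, leaving /z/ as coda.
Putting it together: dyz.did.
The second /d/ is in the onset of syllable 2 (/did/).

2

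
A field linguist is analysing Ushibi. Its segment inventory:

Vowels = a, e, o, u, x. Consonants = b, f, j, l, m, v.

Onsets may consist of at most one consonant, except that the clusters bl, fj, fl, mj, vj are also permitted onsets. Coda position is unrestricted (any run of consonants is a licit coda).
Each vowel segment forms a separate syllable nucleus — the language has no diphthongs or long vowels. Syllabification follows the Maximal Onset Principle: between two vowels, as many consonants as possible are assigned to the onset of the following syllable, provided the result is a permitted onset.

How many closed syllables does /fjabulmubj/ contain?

2

Vowels present: a, u, u; each is a nucleus, giving 3 syllables.
σ1/σ2 boundary: /b/ is a single consonant, so it becomes the next onset.
σ2/σ3 boundary: /lm/ — longest licit onset from the right is /m/, leaving /l/ as coda.
Putting it together: fja.bul.mubj.
Classifying each syllable: /fja/ (open), /bul/ (closed), /mubj/ (closed).
Closed syllables: 2.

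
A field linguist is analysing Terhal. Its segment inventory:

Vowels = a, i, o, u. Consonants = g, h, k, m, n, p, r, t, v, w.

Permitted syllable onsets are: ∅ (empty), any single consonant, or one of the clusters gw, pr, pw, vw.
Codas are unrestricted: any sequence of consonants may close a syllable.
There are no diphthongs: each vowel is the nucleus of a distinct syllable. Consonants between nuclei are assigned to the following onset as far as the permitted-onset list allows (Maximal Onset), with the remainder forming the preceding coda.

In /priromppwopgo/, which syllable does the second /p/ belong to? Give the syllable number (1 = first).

Nuclei (vowels): i, o, o, o → 4 syllables.
Between /i/ (V1) and /o/ (V2): just /r/ — single C goes to the following onset.
Between /o/ (V2) and /o/ (V3): /mppw/ splits as /mp/ + /pw/ (/pw/ is the longest suffix that is a licit onset).
Between /o/ (V3) and /o/ (V4): /pg/; trying suffixes from longest down, /g/ is the first permitted one, so coda /p/ | onset /g/.
Result: pri.romp.pwop.go.
The second /p/ is in the coda of syllable 2 (/romp/).

2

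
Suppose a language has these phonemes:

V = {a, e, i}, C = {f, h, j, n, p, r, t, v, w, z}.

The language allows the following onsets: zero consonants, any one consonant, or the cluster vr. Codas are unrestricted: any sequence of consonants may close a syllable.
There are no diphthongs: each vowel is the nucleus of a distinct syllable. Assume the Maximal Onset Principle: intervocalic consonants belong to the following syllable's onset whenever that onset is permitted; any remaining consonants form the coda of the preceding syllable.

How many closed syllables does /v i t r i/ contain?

The vowels are i, i — 2 nuclei, so 2 syllables.
V1 /i/ – V2 /i/: cluster /tr/ — the longest permitted-onset suffix is /r/; onset = /r/, preceding coda = /t/.
Putting it together: vit.ri.
Classifying each syllable: /vit/ (closed), /ri/ (open).
Closed syllables: 1.

1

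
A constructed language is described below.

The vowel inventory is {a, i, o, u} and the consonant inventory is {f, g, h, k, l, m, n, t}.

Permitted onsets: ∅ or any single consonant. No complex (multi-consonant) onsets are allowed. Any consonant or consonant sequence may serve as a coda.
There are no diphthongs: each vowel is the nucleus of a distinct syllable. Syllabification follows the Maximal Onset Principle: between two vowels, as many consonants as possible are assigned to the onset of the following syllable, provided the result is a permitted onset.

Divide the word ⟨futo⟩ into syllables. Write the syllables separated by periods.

fu.to

Nuclei (vowels): u, o → 2 syllables.
Between /u/ (V1) and /o/ (V2): /t/ is a single consonant, so it becomes the next onset.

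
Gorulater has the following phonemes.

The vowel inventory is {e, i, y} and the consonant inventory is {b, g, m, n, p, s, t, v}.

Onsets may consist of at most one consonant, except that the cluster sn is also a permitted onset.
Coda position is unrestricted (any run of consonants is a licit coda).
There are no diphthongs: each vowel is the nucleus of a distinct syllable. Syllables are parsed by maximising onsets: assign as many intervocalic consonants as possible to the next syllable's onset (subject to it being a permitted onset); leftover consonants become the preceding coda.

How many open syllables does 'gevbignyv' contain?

The vowels are e, i, y — 3 nuclei, so 3 syllables.
/e…i/ gap (V1→V2): /vb/ splits as /v/ + /b/ (/b/ is the longest suffix that is a licit onset).
/i…y/ gap (V2→V3): /gn/ splits as /g/ + /n/ (/n/ is the longest suffix that is a licit onset).
Putting it together: gev.big.nyv.
Classifying each syllable: /gev/ (closed), /big/ (closed), /nyv/ (closed).
Open syllables: 0.

0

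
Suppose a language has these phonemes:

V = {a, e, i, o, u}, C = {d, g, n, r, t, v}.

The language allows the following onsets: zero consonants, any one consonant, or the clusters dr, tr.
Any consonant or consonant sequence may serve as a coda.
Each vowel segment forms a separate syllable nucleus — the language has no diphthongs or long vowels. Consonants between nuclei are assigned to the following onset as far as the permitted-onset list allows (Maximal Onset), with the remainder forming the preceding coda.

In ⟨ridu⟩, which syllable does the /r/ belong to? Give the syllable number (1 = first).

Vowels present: i, u; each is a nucleus, giving 2 syllables.
/i…u/ gap (V1→V2): just /d/ — single C goes to the following onset.
Syllabification: ri.du.
The /r/ is in the onset of syllable 1 (/ri/).

1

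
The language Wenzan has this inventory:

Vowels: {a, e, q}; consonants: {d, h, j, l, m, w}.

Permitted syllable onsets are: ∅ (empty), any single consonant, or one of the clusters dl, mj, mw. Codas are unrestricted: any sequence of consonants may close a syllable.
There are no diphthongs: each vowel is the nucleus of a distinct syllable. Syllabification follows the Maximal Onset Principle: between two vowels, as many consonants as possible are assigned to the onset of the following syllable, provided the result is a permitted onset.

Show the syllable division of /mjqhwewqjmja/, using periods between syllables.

Nuclei (vowels): q, e, q, a → 4 syllables.
Between /q/ (V1) and /e/ (V2): cluster /hw/ — the longest permitted-onset suffix is /w/; onset = /w/, preceding coda = /h/.
Between /e/ (V2) and /q/ (V3): /w/ → onset of the next syllable (single consonants are always licit onsets).
Between /q/ (V3) and /a/ (V4): cluster /jmj/ — the longest permitted-onset suffix is /mj/; onset = /mj/, preceding coda = /j/.

mjqh.we.wqj.mja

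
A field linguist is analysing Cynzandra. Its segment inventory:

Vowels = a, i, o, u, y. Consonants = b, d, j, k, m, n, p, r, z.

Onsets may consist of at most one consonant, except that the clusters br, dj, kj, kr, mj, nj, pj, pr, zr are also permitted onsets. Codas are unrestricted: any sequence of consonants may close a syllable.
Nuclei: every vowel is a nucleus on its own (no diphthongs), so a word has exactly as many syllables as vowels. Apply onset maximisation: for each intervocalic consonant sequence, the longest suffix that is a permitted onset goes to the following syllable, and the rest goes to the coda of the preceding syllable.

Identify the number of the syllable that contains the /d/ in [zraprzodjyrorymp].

Vowels present: a, o, y, o, y; each is a nucleus, giving 5 syllables.
V1 /a/ – V2 /o/: /prz/ splits as /pr/ + /z/ (/z/ is the longest suffix that is a licit onset).
V2 /o/ – V3 /y/: /dj/ — entire cluster is a permitted onset → onset /dj/, coda ∅.
V3 /y/ – V4 /o/: /r/ is a single consonant, so it becomes the next onset.
V4 /o/ – V5 /y/: /r/ is a single consonant, so it becomes the next onset.
Syllabification: zrapr.zo.djy.ro.rymp.
The /d/ is in the onset of syllable 3 (/djy/).

3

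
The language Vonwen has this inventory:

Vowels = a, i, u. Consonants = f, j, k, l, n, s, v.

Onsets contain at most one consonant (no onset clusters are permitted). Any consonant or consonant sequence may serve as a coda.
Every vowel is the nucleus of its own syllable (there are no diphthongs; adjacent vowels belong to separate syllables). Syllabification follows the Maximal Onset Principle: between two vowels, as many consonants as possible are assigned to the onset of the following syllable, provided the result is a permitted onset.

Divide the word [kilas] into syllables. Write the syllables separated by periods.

Vowels present: i, a; each is a nucleus, giving 2 syllables.
V1 /i/ – V2 /a/: /l/ → onset of the next syllable (single consonants are always licit onsets).

ki.las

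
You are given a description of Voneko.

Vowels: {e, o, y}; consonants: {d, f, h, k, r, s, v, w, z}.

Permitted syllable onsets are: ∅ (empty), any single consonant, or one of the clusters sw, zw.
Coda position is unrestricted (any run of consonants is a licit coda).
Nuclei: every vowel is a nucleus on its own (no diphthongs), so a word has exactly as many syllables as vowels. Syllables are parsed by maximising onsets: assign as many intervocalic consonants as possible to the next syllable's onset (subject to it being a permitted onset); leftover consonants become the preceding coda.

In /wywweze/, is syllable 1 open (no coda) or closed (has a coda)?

closed

The vowels are y, e, e — 3 nuclei, so 3 syllables.
V1 /y/ – V2 /e/: /ww/ — longest licit onset from the right is /w/, leaving /w/ as coda.
V2 /e/ – V3 /e/: /z/ → onset of the next syllable (single consonants are always licit onsets).
Putting it together: wyw.we.ze.
Syllable 1 is /wyw/ with coda /w/, so it is closed.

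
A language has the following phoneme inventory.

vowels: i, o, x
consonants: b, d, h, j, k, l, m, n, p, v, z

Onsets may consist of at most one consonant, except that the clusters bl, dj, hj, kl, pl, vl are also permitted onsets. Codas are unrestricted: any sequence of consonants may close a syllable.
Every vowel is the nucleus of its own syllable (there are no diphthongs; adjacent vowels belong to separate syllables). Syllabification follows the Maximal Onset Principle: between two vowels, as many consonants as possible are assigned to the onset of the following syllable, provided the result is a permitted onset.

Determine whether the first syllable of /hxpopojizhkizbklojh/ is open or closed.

The vowels are x, o, o, i, i, o — 6 nuclei, so 6 syllables.
V1 /x/ – V2 /o/: /p/ is a single consonant, so it becomes the next onset.
V2 /o/ – V3 /o/: /p/ is a single consonant, so it becomes the next onset.
V3 /o/ – V4 /i/: /j/ is a single consonant, so it becomes the next onset.
V4 /i/ – V5 /i/: cluster /zhk/ — the longest permitted-onset suffix is /k/; onset = /k/, preceding coda = /zh/.
V5 /i/ – V6 /o/: /zbkl/; trying suffixes from longest down, /kl/ is the first permitted one, so coda /zb/ | onset /kl/.
Syllabification: hx.po.po.jizh.kizb.klojh.
Syllable 1 is /hx/; it ends in its nucleus with no coda, so it is open.

open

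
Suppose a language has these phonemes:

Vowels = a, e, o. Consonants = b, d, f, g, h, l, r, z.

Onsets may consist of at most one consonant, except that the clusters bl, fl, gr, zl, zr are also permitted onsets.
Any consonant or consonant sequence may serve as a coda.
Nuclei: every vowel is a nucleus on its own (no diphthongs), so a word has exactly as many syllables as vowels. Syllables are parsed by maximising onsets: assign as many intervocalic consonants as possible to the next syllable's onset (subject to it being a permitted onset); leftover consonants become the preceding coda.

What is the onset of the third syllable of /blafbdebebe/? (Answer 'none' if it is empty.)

The vowels are a, e, e, e — 4 nuclei, so 4 syllables.
Between /a/ (V1) and /e/ (V2): /fbd/ — longest licit onset from the right is /d/, leaving /fb/ as coda.
Between /e/ (V2) and /e/ (V3): /b/ is a single consonant, so it becomes the next onset.
Between /e/ (V3) and /e/ (V4): /b/ → onset of the next syllable (single consonants are always licit onsets).
Result: blafb.de.be.be.
Syllable 3 is /be/: onset /b/, nucleus /e/, coda ∅.

b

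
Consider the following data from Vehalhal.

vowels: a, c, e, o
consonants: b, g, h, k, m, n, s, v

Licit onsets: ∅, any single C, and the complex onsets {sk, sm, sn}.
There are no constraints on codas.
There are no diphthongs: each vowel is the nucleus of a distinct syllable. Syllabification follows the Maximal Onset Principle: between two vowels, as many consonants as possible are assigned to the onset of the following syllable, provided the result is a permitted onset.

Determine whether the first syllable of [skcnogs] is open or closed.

Vowels present: c, o; each is a nucleus, giving 2 syllables.
Between /c/ (V1) and /o/ (V2): just /n/ — single C goes to the following onset.
Result: skc.nogs.
Syllable 1 is /skc/; it ends in its nucleus with no coda, so it is open.

open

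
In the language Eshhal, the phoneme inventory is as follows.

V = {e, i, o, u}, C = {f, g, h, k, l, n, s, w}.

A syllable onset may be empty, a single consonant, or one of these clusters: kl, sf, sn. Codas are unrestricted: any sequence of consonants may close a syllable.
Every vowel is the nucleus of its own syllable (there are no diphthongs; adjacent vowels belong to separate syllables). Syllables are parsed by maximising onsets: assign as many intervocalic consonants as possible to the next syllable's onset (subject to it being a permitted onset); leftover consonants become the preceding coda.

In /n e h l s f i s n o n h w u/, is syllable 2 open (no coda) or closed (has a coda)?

Nuclei (vowels): e, i, o, u → 4 syllables.
σ1/σ2 boundary: /hlsf/; trying suffixes from longest down, /sf/ is the first permitted one, so coda /hl/ | onset /sf/.
σ2/σ3 boundary: /sn/ — entire cluster is a permitted onset → onset /sn/, coda ∅.
σ3/σ4 boundary: /nhw/ — longest licit onset from the right is /w/, leaving /nh/ as coda.
Result: nehl.sfi.snonh.wu.
Syllable 2 is /sfi/; it ends in its nucleus with no coda, so it is open.

open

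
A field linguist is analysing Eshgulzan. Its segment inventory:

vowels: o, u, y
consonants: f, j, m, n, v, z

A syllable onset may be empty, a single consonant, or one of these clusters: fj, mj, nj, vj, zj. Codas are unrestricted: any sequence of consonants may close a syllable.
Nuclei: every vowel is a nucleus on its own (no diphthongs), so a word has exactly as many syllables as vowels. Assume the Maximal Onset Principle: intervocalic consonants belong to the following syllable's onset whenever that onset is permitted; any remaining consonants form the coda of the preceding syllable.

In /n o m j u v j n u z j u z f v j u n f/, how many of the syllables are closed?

3

The vowels are o, u, u, u, u — 5 nuclei, so 5 syllables.
/o…u/ gap (V1→V2): cluster /mj/ — /mj/ is itself a permitted onset, so the whole cluster goes right; preceding coda = ∅.
/u…u/ gap (V2→V3): /vjn/; trying suffixes from longest down, /n/ is the first permitted one, so coda /vj/ | onset /n/.
/u…u/ gap (V3→V4): cluster /zj/ — /zj/ is itself a permitted onset, so the whole cluster goes right; preceding coda = ∅.
/u…u/ gap (V4→V5): /zfvj/; trying suffixes from longest down, /vj/ is the first permitted one, so coda /zf/ | onset /vj/.
So the parse is no.mjuvj.nu.zjuzf.vjunf.
Classifying each syllable: /no/ (open), /mjuvj/ (closed), /nu/ (open), /zjuzf/ (closed), /vjunf/ (closed).
Closed syllables: 3.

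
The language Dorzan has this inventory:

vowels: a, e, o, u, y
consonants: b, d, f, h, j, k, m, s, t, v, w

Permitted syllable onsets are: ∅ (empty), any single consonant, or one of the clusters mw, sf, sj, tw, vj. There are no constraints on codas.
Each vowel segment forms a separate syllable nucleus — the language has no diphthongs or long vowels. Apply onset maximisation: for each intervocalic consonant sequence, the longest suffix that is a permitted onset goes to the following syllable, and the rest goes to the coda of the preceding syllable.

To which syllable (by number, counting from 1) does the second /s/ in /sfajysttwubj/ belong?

Vowels present: a, y, u; each is a nucleus, giving 3 syllables.
/a…y/ gap (V1→V2): /j/ → onset of the next syllable (single consonants are always licit onsets).
/y…u/ gap (V2→V3): /sttw/ — longest licit onset from the right is /tw/, leaving /st/ as coda.
Putting it together: sfa.jyst.twubj.
The second /s/ is in the coda of syllable 2 (/jyst/).

2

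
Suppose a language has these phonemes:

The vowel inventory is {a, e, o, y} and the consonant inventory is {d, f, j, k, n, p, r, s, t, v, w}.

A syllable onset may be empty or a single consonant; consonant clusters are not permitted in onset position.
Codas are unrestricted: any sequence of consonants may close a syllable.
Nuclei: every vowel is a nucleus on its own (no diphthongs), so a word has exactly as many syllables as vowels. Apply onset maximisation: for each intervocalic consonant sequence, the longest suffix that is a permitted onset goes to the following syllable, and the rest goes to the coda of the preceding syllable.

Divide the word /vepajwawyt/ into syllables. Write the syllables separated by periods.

ve.paj.wa.wyt

The vowels are e, a, a, y — 4 nuclei, so 4 syllables.
V1 /e/ – V2 /a/: /p/ is a single consonant, so it becomes the next onset.
V2 /a/ – V3 /a/: /jw/; trying suffixes from longest down, /w/ is the first permitted one, so coda /j/ | onset /w/.
V3 /a/ – V4 /y/: /w/ is a single consonant, so it becomes the next onset.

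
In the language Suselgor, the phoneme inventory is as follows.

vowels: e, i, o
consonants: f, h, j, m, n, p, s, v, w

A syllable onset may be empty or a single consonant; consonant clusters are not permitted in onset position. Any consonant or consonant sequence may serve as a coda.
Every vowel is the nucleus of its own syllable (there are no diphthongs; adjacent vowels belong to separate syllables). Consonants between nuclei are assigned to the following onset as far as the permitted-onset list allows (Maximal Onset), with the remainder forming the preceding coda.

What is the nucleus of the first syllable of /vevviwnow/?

The vowels are e, i, o — 3 nuclei, so 3 syllables.
The first nucleus (vowel 1 from the left) is /e/.

e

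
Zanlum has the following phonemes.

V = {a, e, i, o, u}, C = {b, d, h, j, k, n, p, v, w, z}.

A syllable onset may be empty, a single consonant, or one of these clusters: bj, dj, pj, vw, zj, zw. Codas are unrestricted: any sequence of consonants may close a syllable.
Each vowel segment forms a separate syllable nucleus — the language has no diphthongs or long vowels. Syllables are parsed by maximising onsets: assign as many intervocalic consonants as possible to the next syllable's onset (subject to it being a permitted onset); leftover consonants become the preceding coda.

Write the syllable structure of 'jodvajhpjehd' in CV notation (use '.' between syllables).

Vowels present: o, a, e; each is a nucleus, giving 3 syllables.
σ1/σ2 boundary: /dv/ — longest licit onset from the right is /v/, leaving /d/ as coda.
σ2/σ3 boundary: cluster /jhpj/ — the longest permitted-onset suffix is /pj/; onset = /pj/, preceding coda = /jh/.
Syllabification: jod.vajh.pjehd.
Mapping each syllable to C/V: /jod/ → CVC, /vajh/ → CVCC, /pjehd/ → CCVCC.

CVC.CVCC.CCVCC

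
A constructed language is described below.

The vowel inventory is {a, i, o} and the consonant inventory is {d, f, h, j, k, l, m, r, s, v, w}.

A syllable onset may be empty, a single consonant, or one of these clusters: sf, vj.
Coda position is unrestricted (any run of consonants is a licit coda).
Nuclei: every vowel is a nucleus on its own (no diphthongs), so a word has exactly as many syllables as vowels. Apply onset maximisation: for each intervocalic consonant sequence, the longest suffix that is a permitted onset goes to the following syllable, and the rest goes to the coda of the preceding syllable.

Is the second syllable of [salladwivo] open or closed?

closed

Vowels present: a, a, i, o; each is a nucleus, giving 4 syllables.
Between /a/ (V1) and /a/ (V2): cluster /ll/ — the longest permitted-onset suffix is /l/; onset = /l/, preceding coda = /l/.
Between /a/ (V2) and /i/ (V3): /dw/ — longest licit onset from the right is /w/, leaving /d/ as coda.
Between /i/ (V3) and /o/ (V4): /v/ is a single consonant, so it becomes the next onset.
Syllabification: sal.lad.wi.vo.
Syllable 2 is /lad/ with coda /d/, so it is closed.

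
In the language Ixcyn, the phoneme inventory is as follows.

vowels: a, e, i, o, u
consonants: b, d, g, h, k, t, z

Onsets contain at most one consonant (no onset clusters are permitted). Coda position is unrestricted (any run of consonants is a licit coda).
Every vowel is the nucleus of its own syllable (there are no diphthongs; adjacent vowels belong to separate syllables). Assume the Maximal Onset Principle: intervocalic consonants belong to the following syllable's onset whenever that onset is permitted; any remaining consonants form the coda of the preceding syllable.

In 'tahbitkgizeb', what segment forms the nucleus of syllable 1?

Vowels present: a, i, i, e; each is a nucleus, giving 4 syllables.
The first nucleus (vowel 1 from the left) is /a/.

a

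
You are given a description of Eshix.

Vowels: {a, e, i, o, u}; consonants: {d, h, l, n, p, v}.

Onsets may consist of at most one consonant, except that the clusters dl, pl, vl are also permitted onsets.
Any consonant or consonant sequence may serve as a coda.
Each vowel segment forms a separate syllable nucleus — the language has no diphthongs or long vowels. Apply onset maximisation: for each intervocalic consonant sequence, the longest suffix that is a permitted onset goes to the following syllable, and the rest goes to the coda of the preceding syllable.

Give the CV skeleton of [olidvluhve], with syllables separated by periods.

Vowels present: o, i, u, e; each is a nucleus, giving 4 syllables.
σ1/σ2 boundary: just /l/ — single C goes to the following onset.
σ2/σ3 boundary: cluster /dvl/ — the longest permitted-onset suffix is /vl/; onset = /vl/, preceding coda = /d/.
σ3/σ4 boundary: /hv/; trying suffixes from longest down, /v/ is the first permitted one, so coda /h/ | onset /v/.
Putting it together: o.lid.vluh.ve.
Mapping each syllable to C/V: /o/ → V, /lid/ → CVC, /vluh/ → CCVC, /ve/ → CV.

V.CVC.CCVC.CV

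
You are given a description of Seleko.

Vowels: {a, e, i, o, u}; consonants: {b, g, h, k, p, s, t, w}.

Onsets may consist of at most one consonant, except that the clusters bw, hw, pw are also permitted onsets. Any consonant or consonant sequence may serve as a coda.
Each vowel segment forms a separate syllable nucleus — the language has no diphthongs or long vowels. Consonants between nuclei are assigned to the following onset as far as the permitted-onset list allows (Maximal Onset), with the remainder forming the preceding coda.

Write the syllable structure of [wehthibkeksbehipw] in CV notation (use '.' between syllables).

The vowels are e, i, e, e, i — 5 nuclei, so 5 syllables.
Between /e/ (V1) and /i/ (V2): cluster /hth/ — the longest permitted-onset suffix is /h/; onset = /h/, preceding coda = /ht/.
Between /i/ (V2) and /e/ (V3): cluster /bk/ — the longest permitted-onset suffix is /k/; onset = /k/, preceding coda = /b/.
Between /e/ (V3) and /e/ (V4): cluster /ksb/ — the longest permitted-onset suffix is /b/; onset = /b/, preceding coda = /ks/.
Between /e/ (V4) and /i/ (V5): just /h/ — single C goes to the following onset.
Syllabification: weht.hib.keks.be.hipw.
Mapping each syllable to C/V: /weht/ → CVCC, /hib/ → CVC, /keks/ → CVCC, /be/ → CV, /hipw/ → CVCC.

CVCC.CVC.CVCC.CV.CVCC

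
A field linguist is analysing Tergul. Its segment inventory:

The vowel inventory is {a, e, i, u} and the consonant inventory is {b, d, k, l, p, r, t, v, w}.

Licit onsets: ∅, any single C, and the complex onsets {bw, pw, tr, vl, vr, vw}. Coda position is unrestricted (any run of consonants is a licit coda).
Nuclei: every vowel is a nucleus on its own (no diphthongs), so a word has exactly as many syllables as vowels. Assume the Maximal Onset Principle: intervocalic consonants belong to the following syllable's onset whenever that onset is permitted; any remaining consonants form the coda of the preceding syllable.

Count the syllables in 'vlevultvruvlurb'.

Vowels present: e, u, u, u; each is a nucleus, giving 4 syllables.

4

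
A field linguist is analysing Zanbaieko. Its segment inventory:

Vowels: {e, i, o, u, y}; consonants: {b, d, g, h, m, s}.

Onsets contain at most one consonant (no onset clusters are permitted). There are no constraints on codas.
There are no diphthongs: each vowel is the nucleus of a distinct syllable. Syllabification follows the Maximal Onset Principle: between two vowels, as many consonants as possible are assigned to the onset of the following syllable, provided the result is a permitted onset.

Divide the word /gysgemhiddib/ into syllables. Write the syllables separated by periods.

gys.gem.hid.dib

Vowels present: y, e, i, i; each is a nucleus, giving 4 syllables.
V1 /y/ – V2 /e/: cluster /sg/ — the longest permitted-onset suffix is /g/; onset = /g/, preceding coda = /s/.
V2 /e/ – V3 /i/: /mh/ — longest licit onset from the right is /h/, leaving /m/ as coda.
V3 /i/ – V4 /i/: /dd/; trying suffixes from longest down, /d/ is the first permitted one, so coda /d/ | onset /d/.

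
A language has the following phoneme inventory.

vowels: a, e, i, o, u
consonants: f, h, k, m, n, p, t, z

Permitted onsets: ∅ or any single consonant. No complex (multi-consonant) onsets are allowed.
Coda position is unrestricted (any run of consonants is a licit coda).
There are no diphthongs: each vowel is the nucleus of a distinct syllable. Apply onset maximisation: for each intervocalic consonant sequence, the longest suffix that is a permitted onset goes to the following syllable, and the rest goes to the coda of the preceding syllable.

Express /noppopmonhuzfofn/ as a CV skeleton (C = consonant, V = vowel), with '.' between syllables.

CVC.CVC.CVC.CVC.CVCC

Nuclei (vowels): o, o, o, u, o → 5 syllables.
V1 /o/ – V2 /o/: cluster /pp/ — the longest permitted-onset suffix is /p/; onset = /p/, preceding coda = /p/.
V2 /o/ – V3 /o/: /pm/ — longest licit onset from the right is /m/, leaving /p/ as coda.
V3 /o/ – V4 /u/: /nh/ splits as /n/ + /h/ (/h/ is the longest suffix that is a licit onset).
V4 /u/ – V5 /o/: /zf/ splits as /z/ + /f/ (/f/ is the longest suffix that is a licit onset).
Syllabification: nop.pop.mon.huz.fofn.
Mapping each syllable to C/V: /nop/ → CVC, /pop/ → CVC, /mon/ → CVC, /huz/ → CVC, /fofn/ → CVCC.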